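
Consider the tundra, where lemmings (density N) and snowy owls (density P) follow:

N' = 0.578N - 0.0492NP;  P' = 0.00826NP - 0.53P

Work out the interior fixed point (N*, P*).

Set dP/dt = 0 with P > 0: 0.00826N - 0.53 = 0, so N* = 0.53/0.00826 = 64.2.
Set dN/dt = 0 with N > 0: 0.578 - 0.0492P = 0, so P* = 0.578/0.0492 = 11.7.

N* ≈ 64.2, P* ≈ 11.7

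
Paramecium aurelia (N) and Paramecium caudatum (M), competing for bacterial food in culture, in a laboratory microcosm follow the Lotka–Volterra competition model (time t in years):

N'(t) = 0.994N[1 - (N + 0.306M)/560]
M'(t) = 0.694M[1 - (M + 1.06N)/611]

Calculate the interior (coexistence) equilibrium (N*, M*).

N* ≈ 552, M* ≈ 25.8

Setting both brackets to zero gives the nullclines N + 0.306M = 560 and 1.06N + M = 611.
Substituting M = 611 - 1.06N into the first: N(1 - 0.306·1.06) = 560 - 0.306·611.
So N* = 373/0.676 = 552, and then M* = 611 - 1.06·552 = 25.8.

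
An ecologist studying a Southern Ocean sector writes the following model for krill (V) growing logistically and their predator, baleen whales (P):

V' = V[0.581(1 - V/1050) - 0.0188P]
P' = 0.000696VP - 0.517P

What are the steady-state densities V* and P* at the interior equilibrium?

From dP/dt = 0 with P > 0: 0.000696V* = 0.517, so V* = 743.
Substitute into dV/dt = 0: 0.581(1 - 743/1050) = 0.0188P*.
The bracket is 0.293, giving P* = 0.17/0.0188 = 9.04.

V* ≈ 743, P* ≈ 9.04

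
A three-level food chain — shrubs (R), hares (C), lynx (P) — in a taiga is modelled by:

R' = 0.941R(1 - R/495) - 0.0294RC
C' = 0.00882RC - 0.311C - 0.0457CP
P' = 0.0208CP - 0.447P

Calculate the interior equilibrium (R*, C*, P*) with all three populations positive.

From dP/dt = 0: 0.0208C* = 0.447, so C* = 21.5.
From dR/dt = 0: 0.941(1 - R*/495) = 0.0294·21.5, giving R* = 495·(1 - 0.671) = 163.
From dC/dt = 0: 0.00882·163 - 0.311 = 0.0457P*, so P* = 1.12/0.0457 = 24.6.

R* ≈ 163, C* ≈ 21.5, P* ≈ 24.6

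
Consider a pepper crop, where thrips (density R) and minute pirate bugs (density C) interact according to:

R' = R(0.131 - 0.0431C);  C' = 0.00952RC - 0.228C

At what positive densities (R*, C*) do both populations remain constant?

Set dC/dt = 0 with C > 0: 0.00952R - 0.228 = 0, so R* = 0.228/0.00952 = 23.9.
Set dR/dt = 0 with R > 0: 0.131 - 0.0431C = 0, so C* = 0.131/0.0431 = 3.04.

R* ≈ 23.9, C* ≈ 3.04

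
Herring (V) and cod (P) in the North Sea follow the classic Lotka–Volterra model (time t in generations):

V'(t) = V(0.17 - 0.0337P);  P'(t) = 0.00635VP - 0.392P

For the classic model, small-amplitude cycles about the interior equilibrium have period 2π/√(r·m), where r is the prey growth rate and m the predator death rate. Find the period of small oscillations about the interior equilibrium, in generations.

Here r = 0.17 and m = 0.392, so r·m = 0.0666.
ω = √0.0666 = 0.258 per generation, hence T = 2π/ω ≈ 24.3 generations.

T ≈ 24.3 generations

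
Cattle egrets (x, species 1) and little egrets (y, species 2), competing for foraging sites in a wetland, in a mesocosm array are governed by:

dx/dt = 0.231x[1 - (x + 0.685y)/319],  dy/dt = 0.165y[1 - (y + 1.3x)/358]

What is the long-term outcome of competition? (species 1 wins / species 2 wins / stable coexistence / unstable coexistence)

Compare the nullcline intercepts: K1/α12 = 319/0.685 = 466 > K2 = 358; K2/α21 = 358/1.3 = 275 < K1 = 319.
Since the inequalities point opposite ways, species 1 can invade but species 2 cannot.

species 1 excludes species 2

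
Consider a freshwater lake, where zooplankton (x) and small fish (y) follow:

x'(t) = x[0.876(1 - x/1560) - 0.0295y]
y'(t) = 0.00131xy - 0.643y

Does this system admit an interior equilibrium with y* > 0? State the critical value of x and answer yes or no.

Threshold x = 491; K > 491, so yes, the predator persists.

The predator equation gives dy/dt > 0 only when x > 0.643/0.00131 = 491.
Without the predator, x → K = 1560. Since 1560 > 491, the predator can invade and persist.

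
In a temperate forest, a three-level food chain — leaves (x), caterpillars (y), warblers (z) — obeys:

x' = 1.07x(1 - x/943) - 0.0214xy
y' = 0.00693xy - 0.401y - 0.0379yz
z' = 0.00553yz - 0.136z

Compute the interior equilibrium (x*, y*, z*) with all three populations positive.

x* ≈ 479, y* ≈ 24.6, z* ≈ 77

From dz/dt = 0: 0.00553y* = 0.136, so y* = 24.6.
From dx/dt = 0: 1.07(1 - x*/943) = 0.0214·24.6, giving x* = 943·(1 - 0.492) = 479.
From dy/dt = 0: 0.00693·479 - 0.401 = 0.0379z*, so z* = 2.92/0.0379 = 77.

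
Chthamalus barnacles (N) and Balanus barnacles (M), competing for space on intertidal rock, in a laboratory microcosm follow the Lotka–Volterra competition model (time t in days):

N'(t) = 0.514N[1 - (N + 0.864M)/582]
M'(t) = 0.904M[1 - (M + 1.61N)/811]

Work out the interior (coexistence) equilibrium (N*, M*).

N* ≈ 304, M* ≈ 322

Setting both brackets to zero gives the nullclines N + 0.864M = 582 and 1.61N + M = 811.
Substituting M = 811 - 1.61N into the first: N(1 - 0.864·1.61) = 582 - 0.864·811.
So N* = -119/-0.391 = 304, and then M* = 811 - 1.61·304 = 322.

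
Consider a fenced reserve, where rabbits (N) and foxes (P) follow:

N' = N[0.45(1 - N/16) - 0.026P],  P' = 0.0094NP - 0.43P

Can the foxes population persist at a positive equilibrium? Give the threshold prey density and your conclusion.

The predator equation gives dP/dt > 0 only when N > 0.43/0.0094 = 45.7.
Without the predator, N → K = 16. Since 16 < 45.7, the predator cannot invade.

Threshold N = 45.7; K < 45.7, so no, the predator goes extinct.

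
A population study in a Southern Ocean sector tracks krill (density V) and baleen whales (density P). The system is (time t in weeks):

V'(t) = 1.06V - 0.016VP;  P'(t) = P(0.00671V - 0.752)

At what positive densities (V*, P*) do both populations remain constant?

V* ≈ 112, P* ≈ 66.2

Set dP/dt = 0 with P > 0: 0.00671V - 0.752 = 0, so V* = 0.752/0.00671 = 112.
Set dV/dt = 0 with V > 0: 1.06 - 0.016P = 0, so P* = 1.06/0.016 = 66.2.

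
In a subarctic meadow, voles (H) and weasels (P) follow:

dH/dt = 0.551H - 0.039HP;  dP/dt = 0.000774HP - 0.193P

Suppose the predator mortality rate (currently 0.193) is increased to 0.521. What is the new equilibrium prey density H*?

H* ≈ 673

At the interior fixed point, setting dP/dt = 0 with P > 0 fixes H* = (predator death rate)/(HP coefficient) — independent of the other coefficients.
With the change, H* = 0.521/0.000774 = 673; it rises from 249.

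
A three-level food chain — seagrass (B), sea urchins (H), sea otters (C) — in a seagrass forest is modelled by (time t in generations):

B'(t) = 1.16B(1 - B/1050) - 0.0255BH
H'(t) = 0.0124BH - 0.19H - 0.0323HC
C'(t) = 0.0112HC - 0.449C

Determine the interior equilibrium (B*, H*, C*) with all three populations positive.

B* ≈ 125, H* ≈ 40.1, C* ≈ 42

From dC/dt = 0: 0.0112H* = 0.449, so H* = 40.1.
From dB/dt = 0: 1.16(1 - B*/1050) = 0.0255·40.1, giving B* = 1050·(1 - 0.881) = 125.
From dH/dt = 0: 0.0124·125 - 0.19 = 0.0323C*, so C* = 1.36/0.0323 = 42.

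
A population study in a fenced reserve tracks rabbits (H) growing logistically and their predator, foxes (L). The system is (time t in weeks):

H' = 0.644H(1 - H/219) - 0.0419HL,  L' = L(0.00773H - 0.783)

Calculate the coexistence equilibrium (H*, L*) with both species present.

From dL/dt = 0 with L > 0: 0.00773H* = 0.783, so H* = 101.
Substitute into dH/dt = 0: 0.644(1 - 101/219) = 0.0419L*.
The bracket is 0.537, giving L* = 0.346/0.0419 = 8.26.

H* ≈ 101, L* ≈ 8.26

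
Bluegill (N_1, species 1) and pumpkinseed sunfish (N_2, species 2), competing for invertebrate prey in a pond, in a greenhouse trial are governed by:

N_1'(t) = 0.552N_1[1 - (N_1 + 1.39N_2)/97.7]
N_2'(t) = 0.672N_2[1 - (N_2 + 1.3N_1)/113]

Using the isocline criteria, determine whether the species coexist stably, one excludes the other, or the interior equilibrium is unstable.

unstable coexistence (outcome depends on initial conditions)

Compare the nullcline intercepts: K1/α12 = 97.7/1.39 = 70.3 < K2 = 113; K2/α21 = 113/1.3 = 86.9 < K1 = 97.7.
Since both are reversed, neither can invade when rare; the interior point is a saddle.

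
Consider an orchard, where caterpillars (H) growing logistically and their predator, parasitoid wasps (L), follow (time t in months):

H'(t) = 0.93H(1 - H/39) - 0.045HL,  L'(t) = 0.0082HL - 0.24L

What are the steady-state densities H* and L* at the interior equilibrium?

H* ≈ 29.3, L* ≈ 5.16

From dL/dt = 0 with L > 0: 0.0082H* = 0.24, so H* = 29.3.
Substitute into dH/dt = 0: 0.93(1 - 29.3/39) = 0.045L*.
The bracket is 0.25, giving L* = 0.232/0.045 = 5.16.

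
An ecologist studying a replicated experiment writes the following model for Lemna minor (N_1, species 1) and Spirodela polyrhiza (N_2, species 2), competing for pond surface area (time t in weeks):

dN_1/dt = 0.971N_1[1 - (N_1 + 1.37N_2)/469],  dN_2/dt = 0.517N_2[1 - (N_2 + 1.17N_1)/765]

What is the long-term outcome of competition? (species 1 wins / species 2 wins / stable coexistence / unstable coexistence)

species 2 excludes species 1

Compare the nullcline intercepts: K1/α12 = 469/1.37 = 342 < K2 = 765; K2/α21 = 765/1.17 = 654 > K1 = 469.
Since the inequalities point opposite ways, species 2 can invade but species 1 cannot.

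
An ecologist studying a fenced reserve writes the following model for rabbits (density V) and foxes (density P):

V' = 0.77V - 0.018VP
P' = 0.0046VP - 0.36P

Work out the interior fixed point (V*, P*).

Set dP/dt = 0 with P > 0: 0.0046V - 0.36 = 0, so V* = 0.36/0.0046 = 78.3.
Set dV/dt = 0 with V > 0: 0.77 - 0.018P = 0, so P* = 0.77/0.018 = 42.8.

V* ≈ 78.3, P* ≈ 42.8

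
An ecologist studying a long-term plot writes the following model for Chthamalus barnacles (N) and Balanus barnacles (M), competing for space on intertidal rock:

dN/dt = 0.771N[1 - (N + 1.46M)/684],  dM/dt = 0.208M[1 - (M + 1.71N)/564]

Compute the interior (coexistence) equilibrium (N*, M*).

N* ≈ 93.2, M* ≈ 405

Setting both brackets to zero gives the nullclines N + 1.46M = 684 and 1.71N + M = 564.
Substituting M = 564 - 1.71N into the first: N(1 - 1.46·1.71) = 684 - 1.46·564.
So N* = -139/-1.5 = 93.2, and then M* = 564 - 1.71·93.2 = 405.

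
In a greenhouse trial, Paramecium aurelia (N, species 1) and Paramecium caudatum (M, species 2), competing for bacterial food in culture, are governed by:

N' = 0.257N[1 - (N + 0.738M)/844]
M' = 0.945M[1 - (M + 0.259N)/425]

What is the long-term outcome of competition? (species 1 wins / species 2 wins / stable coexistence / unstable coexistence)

Compare the nullcline intercepts: K1/α12 = 844/0.738 = 1140 > K2 = 425; K2/α21 = 425/0.259 = 1640 > K1 = 844.
Since both inequalities hold, each species can invade when rare, so the interior equilibrium is stable.

stable coexistence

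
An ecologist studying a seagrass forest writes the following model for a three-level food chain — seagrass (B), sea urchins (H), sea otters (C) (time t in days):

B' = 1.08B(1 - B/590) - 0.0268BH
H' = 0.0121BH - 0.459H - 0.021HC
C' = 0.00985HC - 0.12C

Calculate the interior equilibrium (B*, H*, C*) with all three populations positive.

B* ≈ 412, H* ≈ 12.2, C* ≈ 215

From dC/dt = 0: 0.00985H* = 0.12, so H* = 12.2.
From dB/dt = 0: 1.08(1 - B*/590) = 0.0268·12.2, giving B* = 590·(1 - 0.302) = 412.
From dH/dt = 0: 0.0121·412 - 0.459 = 0.021C*, so C* = 4.52/0.021 = 215.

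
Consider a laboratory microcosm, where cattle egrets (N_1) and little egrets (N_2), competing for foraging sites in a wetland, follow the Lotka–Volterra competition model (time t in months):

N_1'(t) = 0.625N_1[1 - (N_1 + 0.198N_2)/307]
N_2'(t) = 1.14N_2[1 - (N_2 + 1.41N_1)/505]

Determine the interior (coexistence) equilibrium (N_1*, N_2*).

N_1* ≈ 287, N_2* ≈ 100

Setting both brackets to zero gives the nullclines N_1 + 0.198N_2 = 307 and 1.41N_1 + N_2 = 505.
Substituting N_2 = 505 - 1.41N_1 into the first: N_1(1 - 0.198·1.41) = 307 - 0.198·505.
So N_1* = 207/0.721 = 287, and then N_2* = 505 - 1.41·287 = 100.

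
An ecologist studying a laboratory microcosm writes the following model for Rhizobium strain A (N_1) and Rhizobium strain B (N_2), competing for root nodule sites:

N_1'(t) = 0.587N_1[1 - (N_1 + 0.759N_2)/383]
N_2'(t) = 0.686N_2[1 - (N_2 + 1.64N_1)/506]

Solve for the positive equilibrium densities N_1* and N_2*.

N_1* ≈ 4.31, N_2* ≈ 499

Setting both brackets to zero gives the nullclines N_1 + 0.759N_2 = 383 and 1.64N_1 + N_2 = 506.
Substituting N_2 = 506 - 1.64N_1 into the first: N_1(1 - 0.759·1.64) = 383 - 0.759·506.
So N_1* = -1.05/-0.245 = 4.31, and then N_2* = 506 - 1.64·4.31 = 499.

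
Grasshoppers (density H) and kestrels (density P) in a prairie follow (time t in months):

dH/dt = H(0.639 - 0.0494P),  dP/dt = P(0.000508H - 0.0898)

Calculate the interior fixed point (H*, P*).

H* ≈ 177, P* ≈ 12.9

Set dP/dt = 0 with P > 0: 0.000508H - 0.0898 = 0, so H* = 0.0898/0.000508 = 177.
Set dH/dt = 0 with H > 0: 0.639 - 0.0494P = 0, so P* = 0.639/0.0494 = 12.9.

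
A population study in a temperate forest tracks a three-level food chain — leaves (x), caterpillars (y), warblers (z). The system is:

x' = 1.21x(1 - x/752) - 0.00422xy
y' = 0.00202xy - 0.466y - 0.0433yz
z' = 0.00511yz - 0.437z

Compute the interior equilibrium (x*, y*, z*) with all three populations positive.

From dz/dt = 0: 0.00511y* = 0.437, so y* = 85.5.
From dx/dt = 0: 1.21(1 - x*/752) = 0.00422·85.5, giving x* = 752·(1 - 0.298) = 528.
From dy/dt = 0: 0.00202·528 - 0.466 = 0.0433z*, so z* = 0.6/0.0433 = 13.9.

x* ≈ 528, y* ≈ 85.5, z* ≈ 13.9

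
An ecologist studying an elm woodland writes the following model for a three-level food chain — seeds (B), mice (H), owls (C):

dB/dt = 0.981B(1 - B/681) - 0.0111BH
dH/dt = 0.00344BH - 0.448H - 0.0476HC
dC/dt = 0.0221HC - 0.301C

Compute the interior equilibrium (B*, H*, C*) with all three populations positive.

B* ≈ 576, H* ≈ 13.6, C* ≈ 32.2

From dC/dt = 0: 0.0221H* = 0.301, so H* = 13.6.
From dB/dt = 0: 0.981(1 - B*/681) = 0.0111·13.6, giving B* = 681·(1 - 0.154) = 576.
From dH/dt = 0: 0.00344·576 - 0.448 = 0.0476C*, so C* = 1.53/0.0476 = 32.2.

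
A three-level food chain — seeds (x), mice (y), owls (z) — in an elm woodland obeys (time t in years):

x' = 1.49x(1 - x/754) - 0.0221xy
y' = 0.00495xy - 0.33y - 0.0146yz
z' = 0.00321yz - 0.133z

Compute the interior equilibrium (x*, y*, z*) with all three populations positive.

x* ≈ 291, y* ≈ 41.4, z* ≈ 75.9

From dz/dt = 0: 0.00321y* = 0.133, so y* = 41.4.
From dx/dt = 0: 1.49(1 - x*/754) = 0.0221·41.4, giving x* = 754·(1 - 0.615) = 291.
From dy/dt = 0: 0.00495·291 - 0.33 = 0.0146z*, so z* = 1.11/0.0146 = 75.9.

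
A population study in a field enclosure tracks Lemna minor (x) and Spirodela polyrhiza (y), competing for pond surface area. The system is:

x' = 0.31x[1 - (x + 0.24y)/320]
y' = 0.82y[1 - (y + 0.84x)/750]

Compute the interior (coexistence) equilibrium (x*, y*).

x* ≈ 175, y* ≈ 603

Setting both brackets to zero gives the nullclines x + 0.24y = 320 and 0.84x + y = 750.
Substituting y = 750 - 0.84x into the first: x(1 - 0.24·0.84) = 320 - 0.24·750.
So x* = 140/0.798 = 175, and then y* = 750 - 0.84·175 = 603.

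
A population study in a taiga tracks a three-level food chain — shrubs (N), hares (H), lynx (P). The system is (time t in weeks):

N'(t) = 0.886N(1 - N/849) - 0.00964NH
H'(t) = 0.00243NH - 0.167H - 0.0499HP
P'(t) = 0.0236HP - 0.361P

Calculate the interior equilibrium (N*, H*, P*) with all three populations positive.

N* ≈ 708, H* ≈ 15.3, P* ≈ 31.1

From dP/dt = 0: 0.0236H* = 0.361, so H* = 15.3.
From dN/dt = 0: 0.886(1 - N*/849) = 0.00964·15.3, giving N* = 849·(1 - 0.166) = 708.
From dH/dt = 0: 0.00243·708 - 0.167 = 0.0499P*, so P* = 1.55/0.0499 = 31.1.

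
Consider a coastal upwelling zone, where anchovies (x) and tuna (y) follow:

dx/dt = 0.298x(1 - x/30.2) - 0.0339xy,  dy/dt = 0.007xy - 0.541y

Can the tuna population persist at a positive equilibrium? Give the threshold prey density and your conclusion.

The predator equation gives dy/dt > 0 only when x > 0.541/0.007 = 77.3.
Without the predator, x → K = 30.2. Since 30.2 < 77.3, the predator cannot invade.

Threshold x = 77.3; K < 77.3, so no, the predator goes extinct.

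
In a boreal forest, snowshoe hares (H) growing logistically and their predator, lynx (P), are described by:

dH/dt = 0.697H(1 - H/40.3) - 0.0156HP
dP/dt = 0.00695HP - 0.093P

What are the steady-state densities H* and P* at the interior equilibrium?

From dP/dt = 0 with P > 0: 0.00695H* = 0.093, so H* = 13.4.
Substitute into dH/dt = 0: 0.697(1 - 13.4/40.3) = 0.0156P*.
The bracket is 0.668, giving P* = 0.466/0.0156 = 29.8.

H* ≈ 13.4, P* ≈ 29.8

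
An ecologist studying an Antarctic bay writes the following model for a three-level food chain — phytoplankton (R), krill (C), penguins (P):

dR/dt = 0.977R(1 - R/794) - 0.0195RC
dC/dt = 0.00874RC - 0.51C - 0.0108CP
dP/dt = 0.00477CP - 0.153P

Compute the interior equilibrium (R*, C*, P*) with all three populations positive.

R* ≈ 286, C* ≈ 32.1, P* ≈ 184

From dP/dt = 0: 0.00477C* = 0.153, so C* = 32.1.
From dR/dt = 0: 0.977(1 - R*/794) = 0.0195·32.1, giving R* = 794·(1 - 0.64) = 286.
From dC/dt = 0: 0.00874·286 - 0.51 = 0.0108P*, so P* = 1.99/0.0108 = 184.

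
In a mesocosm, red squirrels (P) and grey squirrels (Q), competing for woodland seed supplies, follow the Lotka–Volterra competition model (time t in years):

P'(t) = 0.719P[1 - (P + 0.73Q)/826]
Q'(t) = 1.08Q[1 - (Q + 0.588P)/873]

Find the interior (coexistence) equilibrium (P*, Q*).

P* ≈ 331, Q* ≈ 679

Setting both brackets to zero gives the nullclines P + 0.73Q = 826 and 0.588P + Q = 873.
Substituting Q = 873 - 0.588P into the first: P(1 - 0.73·0.588) = 826 - 0.73·873.
So P* = 189/0.571 = 331, and then Q* = 873 - 0.588·331 = 679.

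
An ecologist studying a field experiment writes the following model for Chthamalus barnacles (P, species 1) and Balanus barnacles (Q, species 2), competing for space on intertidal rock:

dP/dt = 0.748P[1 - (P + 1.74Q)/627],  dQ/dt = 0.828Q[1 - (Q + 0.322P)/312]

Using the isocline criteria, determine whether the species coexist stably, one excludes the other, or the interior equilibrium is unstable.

stable coexistence

Compare the nullcline intercepts: K1/α12 = 627/1.74 = 360 > K2 = 312; K2/α21 = 312/0.322 = 969 > K1 = 627.
Since both inequalities hold, each species can invade when rare, so the interior equilibrium is stable.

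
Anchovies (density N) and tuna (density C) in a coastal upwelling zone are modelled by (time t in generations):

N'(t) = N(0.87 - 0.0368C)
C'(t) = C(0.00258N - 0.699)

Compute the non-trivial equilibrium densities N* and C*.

N* ≈ 271, C* ≈ 23.6

Set dC/dt = 0 with C > 0: 0.00258N - 0.699 = 0, so N* = 0.699/0.00258 = 271.
Set dN/dt = 0 with N > 0: 0.87 - 0.0368C = 0, so C* = 0.87/0.0368 = 23.6.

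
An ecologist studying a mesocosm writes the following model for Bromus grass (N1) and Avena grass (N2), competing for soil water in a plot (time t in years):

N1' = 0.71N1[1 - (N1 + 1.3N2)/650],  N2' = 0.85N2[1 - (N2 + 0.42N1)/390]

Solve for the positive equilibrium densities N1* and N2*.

N1* ≈ 315, N2* ≈ 258

Setting both brackets to zero gives the nullclines N1 + 1.3N2 = 650 and 0.42N1 + N2 = 390.
Substituting N2 = 390 - 0.42N1 into the first: N1(1 - 1.3·0.42) = 650 - 1.3·390.
So N1* = 143/0.454 = 315, and then N2* = 390 - 0.42·315 = 258.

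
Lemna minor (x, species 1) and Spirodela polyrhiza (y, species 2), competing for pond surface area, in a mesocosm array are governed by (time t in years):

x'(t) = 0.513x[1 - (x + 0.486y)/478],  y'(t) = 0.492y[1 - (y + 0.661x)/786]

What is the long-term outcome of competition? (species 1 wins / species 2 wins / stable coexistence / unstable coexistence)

stable coexistence

Compare the nullcline intercepts: K1/α12 = 478/0.486 = 984 > K2 = 786; K2/α21 = 786/0.661 = 1190 > K1 = 478.
Since both inequalities hold, each species can invade when rare, so the interior equilibrium is stable.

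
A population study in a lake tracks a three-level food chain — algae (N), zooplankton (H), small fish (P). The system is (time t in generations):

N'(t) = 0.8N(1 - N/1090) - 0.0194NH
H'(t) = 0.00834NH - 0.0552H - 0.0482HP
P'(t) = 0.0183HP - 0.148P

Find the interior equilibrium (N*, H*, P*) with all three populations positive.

N* ≈ 876, H* ≈ 8.09, P* ≈ 150

From dP/dt = 0: 0.0183H* = 0.148, so H* = 8.09.
From dN/dt = 0: 0.8(1 - N*/1090) = 0.0194·8.09, giving N* = 1090·(1 - 0.196) = 876.
From dH/dt = 0: 0.00834·876 - 0.0552 = 0.0482P*, so P* = 7.25/0.0482 = 150.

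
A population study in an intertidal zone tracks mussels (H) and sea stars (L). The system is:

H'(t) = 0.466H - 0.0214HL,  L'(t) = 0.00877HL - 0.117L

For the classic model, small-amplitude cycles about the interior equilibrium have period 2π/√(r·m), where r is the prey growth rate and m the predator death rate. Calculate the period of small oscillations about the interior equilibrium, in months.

T ≈ 26.9 months

Here r = 0.466 and m = 0.117, so r·m = 0.0545.
ω = √0.0545 = 0.233 per month, hence T = 2π/ω ≈ 26.9 months.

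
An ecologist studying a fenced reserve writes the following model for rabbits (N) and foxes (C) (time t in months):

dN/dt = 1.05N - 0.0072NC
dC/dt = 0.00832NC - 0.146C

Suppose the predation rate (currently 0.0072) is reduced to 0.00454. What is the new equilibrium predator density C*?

C* ≈ 231

At the interior fixed point, setting dN/dt = 0 with N > 0 fixes C* = (prey growth rate)/(NC coefficient) — independent of the other coefficients.
With the change, C* = 1.05/0.00454 = 231; it rises from 146.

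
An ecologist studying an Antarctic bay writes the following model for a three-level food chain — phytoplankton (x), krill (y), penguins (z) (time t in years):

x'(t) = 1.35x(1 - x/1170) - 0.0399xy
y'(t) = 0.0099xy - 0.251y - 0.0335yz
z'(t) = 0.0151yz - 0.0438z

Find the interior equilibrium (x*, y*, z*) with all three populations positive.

x* ≈ 1070, y* ≈ 2.9, z* ≈ 309

From dz/dt = 0: 0.0151y* = 0.0438, so y* = 2.9.
From dx/dt = 0: 1.35(1 - x*/1170) = 0.0399·2.9, giving x* = 1170·(1 - 0.0857) = 1070.
From dy/dt = 0: 0.0099·1070 - 0.251 = 0.0335z*, so z* = 10.3/0.0335 = 309.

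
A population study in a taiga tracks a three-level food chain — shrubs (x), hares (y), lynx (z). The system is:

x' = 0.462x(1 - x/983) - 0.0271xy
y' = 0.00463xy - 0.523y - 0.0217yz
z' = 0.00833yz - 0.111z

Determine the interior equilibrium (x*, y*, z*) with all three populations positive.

From dz/dt = 0: 0.00833y* = 0.111, so y* = 13.3.
From dx/dt = 0: 0.462(1 - x*/983) = 0.0271·13.3, giving x* = 983·(1 - 0.782) = 215.
From dy/dt = 0: 0.00463·215 - 0.523 = 0.0217z*, so z* = 0.471/0.0217 = 21.7.

x* ≈ 215, y* ≈ 13.3, z* ≈ 21.7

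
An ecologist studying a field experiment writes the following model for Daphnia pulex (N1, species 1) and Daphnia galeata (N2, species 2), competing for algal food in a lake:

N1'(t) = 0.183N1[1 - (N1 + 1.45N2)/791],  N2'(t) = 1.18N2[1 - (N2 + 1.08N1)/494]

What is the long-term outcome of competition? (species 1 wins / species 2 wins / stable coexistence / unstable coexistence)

Compare the nullcline intercepts: K1/α12 = 791/1.45 = 546 > K2 = 494; K2/α21 = 494/1.08 = 457 < K1 = 791.
Since the inequalities point opposite ways, species 1 can invade but species 2 cannot.

species 1 excludes species 2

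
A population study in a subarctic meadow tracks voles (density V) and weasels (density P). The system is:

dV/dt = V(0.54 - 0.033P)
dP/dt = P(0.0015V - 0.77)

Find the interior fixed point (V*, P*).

Set dP/dt = 0 with P > 0: 0.0015V - 0.77 = 0, so V* = 0.77/0.0015 = 513.
Set dV/dt = 0 with V > 0: 0.54 - 0.033P = 0, so P* = 0.54/0.033 = 16.4.

V* ≈ 513, P* ≈ 16.4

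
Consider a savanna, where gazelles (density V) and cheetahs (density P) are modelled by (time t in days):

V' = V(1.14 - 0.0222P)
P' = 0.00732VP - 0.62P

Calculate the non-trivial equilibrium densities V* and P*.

V* ≈ 84.7, P* ≈ 51.4

Set dP/dt = 0 with P > 0: 0.00732V - 0.62 = 0, so V* = 0.62/0.00732 = 84.7.
Set dV/dt = 0 with V > 0: 1.14 - 0.0222P = 0, so P* = 1.14/0.0222 = 51.4.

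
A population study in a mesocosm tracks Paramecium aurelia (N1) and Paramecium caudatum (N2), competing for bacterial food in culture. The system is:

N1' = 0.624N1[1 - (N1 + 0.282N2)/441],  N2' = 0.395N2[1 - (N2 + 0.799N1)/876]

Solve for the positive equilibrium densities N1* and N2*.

Setting both brackets to zero gives the nullclines N1 + 0.282N2 = 441 and 0.799N1 + N2 = 876.
Substituting N2 = 876 - 0.799N1 into the first: N1(1 - 0.282·0.799) = 441 - 0.282·876.
So N1* = 194/0.775 = 250, and then N2* = 876 - 0.799·250 = 676.

N1* ≈ 250, N2* ≈ 676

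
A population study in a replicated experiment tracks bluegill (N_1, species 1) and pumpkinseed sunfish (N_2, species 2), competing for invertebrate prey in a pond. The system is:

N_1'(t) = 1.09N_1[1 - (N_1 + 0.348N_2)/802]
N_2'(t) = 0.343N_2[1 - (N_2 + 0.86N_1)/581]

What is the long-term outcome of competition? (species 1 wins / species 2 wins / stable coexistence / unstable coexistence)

species 1 excludes species 2

Compare the nullcline intercepts: K1/α12 = 802/0.348 = 2300 > K2 = 581; K2/α21 = 581/0.86 = 676 < K1 = 802.
Since the inequalities point opposite ways, species 1 can invade but species 2 cannot.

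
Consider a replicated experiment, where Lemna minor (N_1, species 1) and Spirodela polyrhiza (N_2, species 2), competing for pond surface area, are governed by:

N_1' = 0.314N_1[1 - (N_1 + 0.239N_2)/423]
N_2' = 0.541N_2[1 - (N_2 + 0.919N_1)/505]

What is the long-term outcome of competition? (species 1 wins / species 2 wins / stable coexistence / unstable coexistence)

stable coexistence

Compare the nullcline intercepts: K1/α12 = 423/0.239 = 1770 > K2 = 505; K2/α21 = 505/0.919 = 550 > K1 = 423.
Since both inequalities hold, each species can invade when rare, so the interior equilibrium is stable.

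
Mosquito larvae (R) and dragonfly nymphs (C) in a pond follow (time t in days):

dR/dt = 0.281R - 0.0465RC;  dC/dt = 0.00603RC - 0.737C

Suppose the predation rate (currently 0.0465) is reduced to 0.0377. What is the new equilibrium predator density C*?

At the interior fixed point, setting dR/dt = 0 with R > 0 fixes C* = (prey growth rate)/(RC coefficient) — independent of the other coefficients.
With the change, C* = 0.281/0.0377 = 7.45; it rises from 6.04.

C* ≈ 7.45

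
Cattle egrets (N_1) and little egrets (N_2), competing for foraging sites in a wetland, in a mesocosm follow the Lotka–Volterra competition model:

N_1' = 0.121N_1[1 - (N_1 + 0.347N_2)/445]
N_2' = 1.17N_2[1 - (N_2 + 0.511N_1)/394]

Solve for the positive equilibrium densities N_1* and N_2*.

Setting both brackets to zero gives the nullclines N_1 + 0.347N_2 = 445 and 0.511N_1 + N_2 = 394.
Substituting N_2 = 394 - 0.511N_1 into the first: N_1(1 - 0.347·0.511) = 445 - 0.347·394.
So N_1* = 308/0.823 = 375, and then N_2* = 394 - 0.511·375 = 203.

N_1* ≈ 375, N_2* ≈ 203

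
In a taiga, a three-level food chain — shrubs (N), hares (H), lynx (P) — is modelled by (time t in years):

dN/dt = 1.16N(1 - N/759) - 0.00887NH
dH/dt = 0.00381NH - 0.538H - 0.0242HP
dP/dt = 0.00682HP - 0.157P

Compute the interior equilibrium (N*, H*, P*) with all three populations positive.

N* ≈ 625, H* ≈ 23, P* ≈ 76.2

From dP/dt = 0: 0.00682H* = 0.157, so H* = 23.
From dN/dt = 0: 1.16(1 - N*/759) = 0.00887·23, giving N* = 759·(1 - 0.176) = 625.
From dH/dt = 0: 0.00381·625 - 0.538 = 0.0242P*, so P* = 1.84/0.0242 = 76.2.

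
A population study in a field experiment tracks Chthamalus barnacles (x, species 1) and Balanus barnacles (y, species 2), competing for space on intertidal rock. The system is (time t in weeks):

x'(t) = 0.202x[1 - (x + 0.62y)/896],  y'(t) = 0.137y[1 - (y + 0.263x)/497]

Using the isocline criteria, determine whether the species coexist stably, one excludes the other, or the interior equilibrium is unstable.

stable coexistence

Compare the nullcline intercepts: K1/α12 = 896/0.62 = 1450 > K2 = 497; K2/α21 = 497/0.263 = 1890 > K1 = 896.
Since both inequalities hold, each species can invade when rare, so the interior equilibrium is stable.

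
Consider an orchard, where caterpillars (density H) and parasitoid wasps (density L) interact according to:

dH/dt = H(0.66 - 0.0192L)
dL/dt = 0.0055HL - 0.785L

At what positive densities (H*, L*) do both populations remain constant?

H* ≈ 143, L* ≈ 34.4

Set dL/dt = 0 with L > 0: 0.0055H - 0.785 = 0, so H* = 0.785/0.0055 = 143.
Set dH/dt = 0 with H > 0: 0.66 - 0.0192L = 0, so L* = 0.66/0.0192 = 34.4.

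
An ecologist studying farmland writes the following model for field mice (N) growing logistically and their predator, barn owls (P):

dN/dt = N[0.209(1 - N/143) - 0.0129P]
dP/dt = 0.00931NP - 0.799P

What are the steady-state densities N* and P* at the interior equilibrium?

From dP/dt = 0 with P > 0: 0.00931N* = 0.799, so N* = 85.8.
Substitute into dN/dt = 0: 0.209(1 - 85.8/143) = 0.0129P*.
The bracket is 0.4, giving P* = 0.0836/0.0129 = 6.48.

N* ≈ 85.8, P* ≈ 6.48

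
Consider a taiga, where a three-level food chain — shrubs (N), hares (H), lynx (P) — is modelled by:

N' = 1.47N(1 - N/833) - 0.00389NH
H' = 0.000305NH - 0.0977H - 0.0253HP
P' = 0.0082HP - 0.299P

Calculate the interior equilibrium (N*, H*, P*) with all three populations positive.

From dP/dt = 0: 0.0082H* = 0.299, so H* = 36.5.
From dN/dt = 0: 1.47(1 - N*/833) = 0.00389·36.5, giving N* = 833·(1 - 0.0965) = 753.
From dH/dt = 0: 0.000305·753 - 0.0977 = 0.0253P*, so P* = 0.132/0.0253 = 5.21.

N* ≈ 753, H* ≈ 36.5, P* ≈ 5.21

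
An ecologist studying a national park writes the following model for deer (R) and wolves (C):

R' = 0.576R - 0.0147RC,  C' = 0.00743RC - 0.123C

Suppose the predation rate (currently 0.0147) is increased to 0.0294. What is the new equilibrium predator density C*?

C* ≈ 19.6

At the interior fixed point, setting dR/dt = 0 with R > 0 fixes C* = (prey growth rate)/(RC coefficient) — independent of the other coefficients.
With the change, C* = 0.576/0.0294 = 19.6; it falls from 39.2.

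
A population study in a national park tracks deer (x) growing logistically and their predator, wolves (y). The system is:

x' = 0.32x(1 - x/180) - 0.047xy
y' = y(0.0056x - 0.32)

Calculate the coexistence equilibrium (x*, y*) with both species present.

x* ≈ 57.1, y* ≈ 4.65

From dy/dt = 0 with y > 0: 0.0056x* = 0.32, so x* = 57.1.
Substitute into dx/dt = 0: 0.32(1 - 57.1/180) = 0.047y*.
The bracket is 0.683, giving y* = 0.218/0.047 = 4.65.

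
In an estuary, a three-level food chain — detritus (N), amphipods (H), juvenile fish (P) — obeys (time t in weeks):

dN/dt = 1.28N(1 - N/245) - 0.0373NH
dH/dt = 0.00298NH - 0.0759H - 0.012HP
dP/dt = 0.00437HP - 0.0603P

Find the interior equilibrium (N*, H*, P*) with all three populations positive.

N* ≈ 146, H* ≈ 13.8, P* ≈ 30.1

From dP/dt = 0: 0.00437H* = 0.0603, so H* = 13.8.
From dN/dt = 0: 1.28(1 - N*/245) = 0.0373·13.8, giving N* = 245·(1 - 0.402) = 146.
From dH/dt = 0: 0.00298·146 - 0.0759 = 0.012P*, so P* = 0.361/0.012 = 30.1.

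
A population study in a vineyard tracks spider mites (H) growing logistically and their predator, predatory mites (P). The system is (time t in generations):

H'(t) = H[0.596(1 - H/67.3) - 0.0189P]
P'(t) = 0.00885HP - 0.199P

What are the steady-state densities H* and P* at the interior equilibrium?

From dP/dt = 0 with P > 0: 0.00885H* = 0.199, so H* = 22.5.
Substitute into dH/dt = 0: 0.596(1 - 22.5/67.3) = 0.0189P*.
The bracket is 0.666, giving P* = 0.397/0.0189 = 21.

H* ≈ 22.5, P* ≈ 21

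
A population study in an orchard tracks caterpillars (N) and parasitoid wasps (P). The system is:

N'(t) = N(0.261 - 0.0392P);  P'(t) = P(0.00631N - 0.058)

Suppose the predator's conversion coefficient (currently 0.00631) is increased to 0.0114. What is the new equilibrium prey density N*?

At the interior fixed point, setting dP/dt = 0 with P > 0 fixes N* = (predator death rate)/(NP coefficient) — independent of the other coefficients.
With the change, N* = 0.058/0.0114 = 5.09; it falls from 9.19.

N* ≈ 5.09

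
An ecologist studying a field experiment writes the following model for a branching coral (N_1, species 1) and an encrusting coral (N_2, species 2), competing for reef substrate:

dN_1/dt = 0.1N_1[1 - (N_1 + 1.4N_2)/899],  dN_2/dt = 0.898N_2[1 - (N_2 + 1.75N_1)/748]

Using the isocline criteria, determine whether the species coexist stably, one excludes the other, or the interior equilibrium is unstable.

unstable coexistence (outcome depends on initial conditions)

Compare the nullcline intercepts: K1/α12 = 899/1.4 = 642 < K2 = 748; K2/α21 = 748/1.75 = 427 < K1 = 899.
Since both are reversed, neither can invade when rare; the interior point is a saddle.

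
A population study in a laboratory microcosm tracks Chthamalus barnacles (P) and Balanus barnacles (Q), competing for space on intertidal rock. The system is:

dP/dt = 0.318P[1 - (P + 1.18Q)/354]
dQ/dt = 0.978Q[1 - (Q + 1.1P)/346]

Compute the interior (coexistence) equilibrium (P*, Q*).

Setting both brackets to zero gives the nullclines P + 1.18Q = 354 and 1.1P + Q = 346.
Substituting Q = 346 - 1.1P into the first: P(1 - 1.18·1.1) = 354 - 1.18·346.
So P* = -54.3/-0.298 = 182, and then Q* = 346 - 1.1·182 = 146.

P* ≈ 182, Q* ≈ 146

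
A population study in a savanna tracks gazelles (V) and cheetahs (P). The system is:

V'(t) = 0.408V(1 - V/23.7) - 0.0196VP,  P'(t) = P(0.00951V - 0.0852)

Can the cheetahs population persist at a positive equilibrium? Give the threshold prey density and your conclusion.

Threshold V = 8.96; K > 8.96, so yes, the predator persists.

The predator equation gives dP/dt > 0 only when V > 0.0852/0.00951 = 8.96.
Without the predator, V → K = 23.7. Since 23.7 > 8.96, the predator can invade and persist.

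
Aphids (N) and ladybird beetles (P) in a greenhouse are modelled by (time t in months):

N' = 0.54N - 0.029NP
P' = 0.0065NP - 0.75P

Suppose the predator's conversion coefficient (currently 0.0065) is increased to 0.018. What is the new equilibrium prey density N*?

At the interior fixed point, setting dP/dt = 0 with P > 0 fixes N* = (predator death rate)/(NP coefficient) — independent of the other coefficients.
With the change, N* = 0.75/0.018 = 41.7; it falls from 115.

N* ≈ 41.7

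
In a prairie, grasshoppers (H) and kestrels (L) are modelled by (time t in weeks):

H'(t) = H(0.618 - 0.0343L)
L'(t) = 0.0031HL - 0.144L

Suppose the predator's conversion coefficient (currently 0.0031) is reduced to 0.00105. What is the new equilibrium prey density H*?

H* ≈ 137

At the interior fixed point, setting dL/dt = 0 with L > 0 fixes H* = (predator death rate)/(HL coefficient) — independent of the other coefficients.
With the change, H* = 0.144/0.00105 = 137; it rises from 46.5.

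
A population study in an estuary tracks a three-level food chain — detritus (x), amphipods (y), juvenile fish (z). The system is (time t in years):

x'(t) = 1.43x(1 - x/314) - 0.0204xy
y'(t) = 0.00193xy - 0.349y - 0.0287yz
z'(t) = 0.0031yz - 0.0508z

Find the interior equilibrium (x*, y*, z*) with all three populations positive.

From dz/dt = 0: 0.0031y* = 0.0508, so y* = 16.4.
From dx/dt = 0: 1.43(1 - x*/314) = 0.0204·16.4, giving x* = 314·(1 - 0.234) = 241.
From dy/dt = 0: 0.00193·241 - 0.349 = 0.0287z*, so z* = 0.115/0.0287 = 4.02.

x* ≈ 241, y* ≈ 16.4, z* ≈ 4.02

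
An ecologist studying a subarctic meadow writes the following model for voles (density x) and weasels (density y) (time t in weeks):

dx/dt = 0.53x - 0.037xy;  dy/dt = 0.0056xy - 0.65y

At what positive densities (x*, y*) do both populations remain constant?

x* ≈ 116, y* ≈ 14.3

Set dy/dt = 0 with y > 0: 0.0056x - 0.65 = 0, so x* = 0.65/0.0056 = 116.
Set dx/dt = 0 with x > 0: 0.53 - 0.037y = 0, so y* = 0.53/0.037 = 14.3.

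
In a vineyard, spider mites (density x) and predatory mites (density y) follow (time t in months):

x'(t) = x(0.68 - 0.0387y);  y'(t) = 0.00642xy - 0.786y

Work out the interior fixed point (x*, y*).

Set dy/dt = 0 with y > 0: 0.00642x - 0.786 = 0, so x* = 0.786/0.00642 = 122.
Set dx/dt = 0 with x > 0: 0.68 - 0.0387y = 0, so y* = 0.68/0.0387 = 17.6.

x* ≈ 122, y* ≈ 17.6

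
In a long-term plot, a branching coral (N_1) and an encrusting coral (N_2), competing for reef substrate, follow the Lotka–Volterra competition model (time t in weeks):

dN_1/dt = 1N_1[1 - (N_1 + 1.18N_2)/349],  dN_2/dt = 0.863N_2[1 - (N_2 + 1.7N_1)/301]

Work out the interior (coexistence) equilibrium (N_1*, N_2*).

Setting both brackets to zero gives the nullclines N_1 + 1.18N_2 = 349 and 1.7N_1 + N_2 = 301.
Substituting N_2 = 301 - 1.7N_1 into the first: N_1(1 - 1.18·1.7) = 349 - 1.18·301.
So N_1* = -6.18/-1.01 = 6.14, and then N_2* = 301 - 1.7·6.14 = 291.

N_1* ≈ 6.14, N_2* ≈ 291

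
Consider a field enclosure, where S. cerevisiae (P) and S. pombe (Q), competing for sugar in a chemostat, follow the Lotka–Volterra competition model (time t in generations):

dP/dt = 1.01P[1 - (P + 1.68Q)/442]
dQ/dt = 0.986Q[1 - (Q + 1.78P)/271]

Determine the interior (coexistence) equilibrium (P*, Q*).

P* ≈ 6.67, Q* ≈ 259

Setting both brackets to zero gives the nullclines P + 1.68Q = 442 and 1.78P + Q = 271.
Substituting Q = 271 - 1.78P into the first: P(1 - 1.68·1.78) = 442 - 1.68·271.
So P* = -13.3/-1.99 = 6.67, and then Q* = 271 - 1.78·6.67 = 259.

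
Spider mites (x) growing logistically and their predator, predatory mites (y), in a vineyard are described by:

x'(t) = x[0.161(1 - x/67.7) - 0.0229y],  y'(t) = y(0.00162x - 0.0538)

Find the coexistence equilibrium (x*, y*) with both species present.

From dy/dt = 0 with y > 0: 0.00162x* = 0.0538, so x* = 33.2.
Substitute into dx/dt = 0: 0.161(1 - 33.2/67.7) = 0.0229y*.
The bracket is 0.509, giving y* = 0.082/0.0229 = 3.58.

x* ≈ 33.2, y* ≈ 3.58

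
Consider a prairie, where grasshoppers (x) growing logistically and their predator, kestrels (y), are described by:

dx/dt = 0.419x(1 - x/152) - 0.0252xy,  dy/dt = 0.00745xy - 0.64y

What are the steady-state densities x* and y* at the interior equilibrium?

x* ≈ 85.9, y* ≈ 7.23

From dy/dt = 0 with y > 0: 0.00745x* = 0.64, so x* = 85.9.
Substitute into dx/dt = 0: 0.419(1 - 85.9/152) = 0.0252y*.
The bracket is 0.435, giving y* = 0.182/0.0252 = 7.23.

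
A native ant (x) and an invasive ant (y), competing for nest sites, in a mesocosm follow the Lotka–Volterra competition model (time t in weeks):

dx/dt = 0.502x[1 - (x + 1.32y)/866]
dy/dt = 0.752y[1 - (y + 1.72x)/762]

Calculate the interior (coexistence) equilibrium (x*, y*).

x* ≈ 110, y* ≈ 573

Setting both brackets to zero gives the nullclines x + 1.32y = 866 and 1.72x + y = 762.
Substituting y = 762 - 1.72x into the first: x(1 - 1.32·1.72) = 866 - 1.32·762.
So x* = -140/-1.27 = 110, and then y* = 762 - 1.72·110 = 573.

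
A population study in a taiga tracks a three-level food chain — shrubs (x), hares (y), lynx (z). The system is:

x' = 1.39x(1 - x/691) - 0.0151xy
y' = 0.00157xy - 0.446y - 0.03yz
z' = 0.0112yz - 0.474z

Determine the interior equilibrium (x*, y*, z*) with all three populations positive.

From dz/dt = 0: 0.0112y* = 0.474, so y* = 42.3.
From dx/dt = 0: 1.39(1 - x*/691) = 0.0151·42.3, giving x* = 691·(1 - 0.46) = 373.
From dy/dt = 0: 0.00157·373 - 0.446 = 0.03z*, so z* = 0.14/0.03 = 4.67.

x* ≈ 373, y* ≈ 42.3, z* ≈ 4.67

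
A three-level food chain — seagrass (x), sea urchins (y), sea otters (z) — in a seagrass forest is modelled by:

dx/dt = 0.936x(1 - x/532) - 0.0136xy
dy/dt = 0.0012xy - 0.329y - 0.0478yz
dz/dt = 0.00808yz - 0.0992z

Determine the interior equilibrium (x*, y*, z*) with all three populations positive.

x* ≈ 437, y* ≈ 12.3, z* ≈ 4.09

From dz/dt = 0: 0.00808y* = 0.0992, so y* = 12.3.
From dx/dt = 0: 0.936(1 - x*/532) = 0.0136·12.3, giving x* = 532·(1 - 0.178) = 437.
From dy/dt = 0: 0.0012·437 - 0.329 = 0.0478z*, so z* = 0.196/0.0478 = 4.09.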